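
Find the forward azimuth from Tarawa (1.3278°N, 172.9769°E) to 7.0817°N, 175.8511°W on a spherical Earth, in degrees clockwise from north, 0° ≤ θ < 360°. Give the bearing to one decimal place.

62.4°

Δλ = -175.8511 − 172.9769 = -348.8280°; wrapped into (−180°, 180°]: 11.1720°.
θ = atan2( sin Δλ · cos φ₂ , cos φ₁ · sin φ₂ − sin φ₁ · cos φ₂ · cos Δλ )
  = atan2(0.19228, 0.10069) = 62.360° → normalised to [0°, 360°): 62.360°.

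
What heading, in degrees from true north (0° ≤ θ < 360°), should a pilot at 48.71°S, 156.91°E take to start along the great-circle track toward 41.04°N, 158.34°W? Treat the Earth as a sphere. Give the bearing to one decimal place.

32.4°

Δλ = -158.34 − 156.91 = -315.25°; wrapped into (−180°, 180°]: 44.75°.
θ = atan2( sin Δλ · cos φ₂ , cos φ₁ · sin φ₂ − sin φ₁ · cos φ₂ · cos Δλ )
  = atan2(0.53100, 0.83574) = 32.431° → normalised to [0°, 360°): 32.431°.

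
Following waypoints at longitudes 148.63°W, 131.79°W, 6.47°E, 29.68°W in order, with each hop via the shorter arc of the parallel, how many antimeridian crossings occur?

0

Leg 1: -148.63° → -131.79°, shortest Δλ = 16.84° (east) — does not cross 180°.
Leg 2: -131.79° → +6.47°, shortest Δλ = 138.26° (east) — does not cross 180°.
Leg 3: +6.47° → -29.68°, shortest Δλ = -36.15° (west) — does not cross 180°.
Total crossings: 0.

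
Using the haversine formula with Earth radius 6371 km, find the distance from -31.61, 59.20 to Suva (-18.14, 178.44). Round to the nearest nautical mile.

Δλ = 178.44 − 59.20 = 119.24°.
Δφ = -18.14 − -31.61 = 13.47°.
a = sin²(Δφ/2) + cos φ₁ · cos φ₂ · sin²(Δλ/2) = 0.616069.
c = 2·atan2(√a, √(1−a)) = 1.80507 rad → d = 6371·c ≈ 11500.11 km ≈ 6209.56 nmi.

6210 nmi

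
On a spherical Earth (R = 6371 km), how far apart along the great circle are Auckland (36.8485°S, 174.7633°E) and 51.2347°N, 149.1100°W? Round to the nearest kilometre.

10409 km

Δλ = -149.1100 − 174.7633 = -323.8733°; wrapped into (−180°, 180°]: 36.1267°.
Δφ = 51.2347 − -36.8485 = 88.0832°.
a = sin²(Δφ/2) + cos φ₁ · cos φ₂ · sin²(Δλ/2) = 0.531448.
c = 2·atan2(√a, √(1−a)) = 1.63373 rad → d = 6371·c ≈ 10408.51 km.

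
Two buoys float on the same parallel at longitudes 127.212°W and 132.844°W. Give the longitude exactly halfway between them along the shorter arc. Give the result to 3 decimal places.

130.028°W

Signed shortest Δλ from -127.212° to -132.844° is -5.632°.
Midpoint longitude = -127.212° + (-5.632°)/2 = -127.212° − 2.816° = -130.028°.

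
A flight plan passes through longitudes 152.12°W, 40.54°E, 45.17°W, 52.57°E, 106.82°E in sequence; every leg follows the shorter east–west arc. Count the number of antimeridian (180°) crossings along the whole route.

1

Leg 1: -152.12° → +40.54°, shortest Δλ = -167.34° (west) — crosses 180°.
Leg 2: +40.54° → -45.17°, shortest Δλ = -85.71° (west) — does not cross 180°.
Leg 3: -45.17° → +52.57°, shortest Δλ = 97.74° (east) — does not cross 180°.
Leg 4: +52.57° → +106.82°, shortest Δλ = 54.25° (east) — does not cross 180°.
Total crossings: 1.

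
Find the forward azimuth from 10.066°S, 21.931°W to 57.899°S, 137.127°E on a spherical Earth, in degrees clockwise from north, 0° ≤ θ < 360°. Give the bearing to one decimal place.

Δλ = 137.127 − -21.931 = 159.058°.
θ = atan2( sin Δλ · cos φ₂ , cos φ₁ · sin φ₂ − sin φ₁ · cos φ₂ · cos Δλ )
  = atan2(0.18994, -0.92082) = 168.345° → normalised to [0°, 360°): 168.345°.

168.3°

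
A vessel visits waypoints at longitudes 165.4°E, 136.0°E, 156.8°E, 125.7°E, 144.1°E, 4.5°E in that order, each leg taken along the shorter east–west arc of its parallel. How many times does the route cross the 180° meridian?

Leg 1: +165.4° → +136.0°, shortest Δλ = -29.4° (west) — does not cross 180°.
Leg 2: +136.0° → +156.8°, shortest Δλ = 20.8° (east) — does not cross 180°.
Leg 3: +156.8° → +125.7°, shortest Δλ = -31.1° (west) — does not cross 180°.
Leg 4: +125.7° → +144.1°, shortest Δλ = 18.4° (east) — does not cross 180°.
Leg 5: +144.1° → +4.5°, shortest Δλ = -139.6° (west) — does not cross 180°.
Total crossings: 0.

0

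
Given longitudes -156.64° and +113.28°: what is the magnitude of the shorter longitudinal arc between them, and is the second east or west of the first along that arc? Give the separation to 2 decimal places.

Raw difference: 113.28 − -156.64 = 269.92°.
Normalise into (−180°, 180°]: 269.92° − 360° = -90.08°.
Negative ⇒ the second point lies to the west; separation 90.08°.

90.08° west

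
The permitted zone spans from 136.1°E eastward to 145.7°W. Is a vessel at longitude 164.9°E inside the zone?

Yes

Band width going east from +136.1° to -145.7°: ((-145.7 − 136.1) mod 360) = 78.2°.
Offset of +164.9° east of the west edge: ((164.9 − 136.1) mod 360) = 28.8°.
28.8° ≤ 78.2° ⇒ inside.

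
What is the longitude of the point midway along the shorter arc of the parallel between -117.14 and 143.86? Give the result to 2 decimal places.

-166.64°

Signed shortest Δλ from -117.14° to +143.86° is -99.00°.
Midpoint longitude = -117.14° + (-99.00°)/2 = -117.14° − 49.50° = -166.64°.
(The naïve average (-117.14 + +143.86)/2 = 13.36° is on the wrong side of the globe.)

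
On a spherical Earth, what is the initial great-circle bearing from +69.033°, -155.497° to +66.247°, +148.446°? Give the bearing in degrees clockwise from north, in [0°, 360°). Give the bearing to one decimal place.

Δλ = 148.446 − -155.497 = 303.943°; wrapped into (−180°, 180°]: -56.057°.
θ = atan2( sin Δλ · cos φ₂ , cos φ₁ · sin φ₂ − sin φ₁ · cos φ₂ · cos Δλ )
  = atan2(-0.33416, 0.11750) = -70.626° → normalised to [0°, 360°): 289.374°.

289.4°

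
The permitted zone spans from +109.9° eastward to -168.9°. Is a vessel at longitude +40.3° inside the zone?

No

Band width going east from +109.9° to -168.9°: ((-168.9 − 109.9) mod 360) = 81.2°.
Offset of +40.3° east of the west edge: ((40.3 − 109.9) mod 360) = 290.4°.
290.4° > 81.2° ⇒ outside.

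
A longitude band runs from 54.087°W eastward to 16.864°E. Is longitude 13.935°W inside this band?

Band width going east from -54.087° to +16.864°: ((16.864 − -54.087) mod 360) = 70.951°.
Offset of -13.935° east of the west edge: ((-13.935 − -54.087) mod 360) = 40.152°.
40.152° ≤ 70.951° ⇒ inside.

Yes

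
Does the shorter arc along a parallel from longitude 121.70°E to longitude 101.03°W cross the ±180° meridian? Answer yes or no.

Naïve |-101.03 − 121.70| = 222.73° > 180°, so the shorter arc goes the other way round — across 180°.
Signed shortest Δλ = ((-101.03 − 121.70 + 180) mod 360) − 180 = 137.27°.
Going east by 137.27° from +121.70° passes through 180° before reaching -101.03°.

Yes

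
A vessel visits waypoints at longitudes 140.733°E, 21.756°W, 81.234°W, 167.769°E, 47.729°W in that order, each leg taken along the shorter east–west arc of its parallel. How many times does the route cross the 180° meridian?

2

Leg 1: +140.733° → -21.756°, shortest Δλ = -162.489° (west) — does not cross 180°.
Leg 2: -21.756° → -81.234°, shortest Δλ = -59.478° (west) — does not cross 180°.
Leg 3: -81.234° → +167.769°, shortest Δλ = -110.997° (west) — crosses 180°.
Leg 4: +167.769° → -47.729°, shortest Δλ = 144.502° (east) — crosses 180°.
Total crossings: 2.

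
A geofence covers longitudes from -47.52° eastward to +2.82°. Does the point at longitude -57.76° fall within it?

No

Band width going east from -47.52° to +2.82°: ((2.82 − -47.52) mod 360) = 50.34°.
Offset of -57.76° east of the west edge: ((-57.76 − -47.52) mod 360) = 349.76°.
349.76° > 50.34° ⇒ outside.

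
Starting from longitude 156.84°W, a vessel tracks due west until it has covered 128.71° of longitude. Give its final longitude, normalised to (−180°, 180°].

74.45°E

Start at -156.84°; shift −128.71° → -285.55°.
-285.55° lies outside (−180°, 180°]; add 360° → +74.45°.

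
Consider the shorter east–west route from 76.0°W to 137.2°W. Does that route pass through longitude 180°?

Signed shortest Δλ = ((-137.2 − -76.0 + 180) mod 360) − 180 = -61.2°.
Going west by 61.2° from -76.0° reaches -137.2° without touching 180°.

No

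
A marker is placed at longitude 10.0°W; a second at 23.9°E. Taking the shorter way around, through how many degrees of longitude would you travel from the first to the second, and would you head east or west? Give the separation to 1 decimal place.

33.9° east

Raw difference: 23.9 − -10.0 = 33.9°.
Normalise into (−180°, 180°]: 33.9° stays 33.9°.
Positive ⇒ the second point lies to the east; separation 33.9°.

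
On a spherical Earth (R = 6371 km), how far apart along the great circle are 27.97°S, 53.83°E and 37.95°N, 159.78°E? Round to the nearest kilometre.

13196 km

Δλ = 159.78 − 53.83 = 105.95°.
Δφ = 37.95 − -27.97 = 65.92°.
a = sin²(Δφ/2) + cos φ₁ · cos φ₂ · sin²(Δλ/2) = 0.739904.
c = 2·atan2(√a, √(1−a)) = 2.07123 rad → d = 6371·c ≈ 13195.83 km.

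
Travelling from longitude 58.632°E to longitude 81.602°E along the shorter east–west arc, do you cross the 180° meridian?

Signed shortest Δλ = ((81.602 − 58.632 + 180) mod 360) − 180 = 22.97°.
Going east by 22.97° from +58.632° reaches +81.602° without touching 180°.

No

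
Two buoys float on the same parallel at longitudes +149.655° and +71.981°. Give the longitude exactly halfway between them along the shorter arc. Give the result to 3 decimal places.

Signed shortest Δλ from +149.655° to +71.981° is -77.674°.
Midpoint longitude = +149.655° + (-77.674°)/2 = +149.655° − 38.837° = +110.818°.

+110.818°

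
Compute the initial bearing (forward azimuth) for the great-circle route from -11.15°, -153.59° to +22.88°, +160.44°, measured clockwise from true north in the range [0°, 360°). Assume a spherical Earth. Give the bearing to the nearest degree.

307°

Δλ = 160.44 − -153.59 = 314.03°; wrapped into (−180°, 180°]: -45.97°.
θ = atan2( sin Δλ · cos φ₂ , cos φ₁ · sin φ₂ − sin φ₁ · cos φ₂ · cos Δλ )
  = atan2(-0.66241, 0.50529) = -52.663° → normalised to [0°, 360°): 307.337°.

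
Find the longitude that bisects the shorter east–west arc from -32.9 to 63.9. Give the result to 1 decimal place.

Signed shortest Δλ from -32.9° to +63.9° is +96.8°.
Midpoint longitude = -32.9° + (+96.8°)/2 = -32.9° + 48.4° = +15.5°.

+15.5°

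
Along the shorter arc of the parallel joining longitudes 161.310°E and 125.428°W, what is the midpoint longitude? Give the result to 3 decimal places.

162.059°W

Signed shortest Δλ from +161.310° to -125.428° is +73.262°.
Midpoint longitude = +161.310° + (+73.262°)/2 = +161.310° + 36.631° = +197.941°.
Normalise into (−180°, 180°]: -162.059°.
(The naïve average (+161.310 + -125.428)/2 = 17.941° is on the wrong side of the globe.)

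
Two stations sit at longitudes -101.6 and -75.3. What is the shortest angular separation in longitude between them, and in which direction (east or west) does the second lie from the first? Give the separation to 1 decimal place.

26.3° east

Raw difference: -75.3 − -101.6 = 26.3°.
Normalise into (−180°, 180°]: 26.3° stays 26.3°.
Positive ⇒ the second point lies to the east; separation 26.3°.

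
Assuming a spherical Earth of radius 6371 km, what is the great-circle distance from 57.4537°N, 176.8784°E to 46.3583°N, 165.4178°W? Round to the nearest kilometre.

1721 km

Δλ = -165.4178 − 176.8784 = -342.2962°; wrapped into (−180°, 180°]: 17.7038°.
Δφ = 46.3583 − 57.4537 = -11.0954°.
a = sin²(Δφ/2) + cos φ₁ · cos φ₂ · sin²(Δλ/2) = 0.018138.
c = 2·atan2(√a, √(1−a)) = 0.27017 rad → d = 6371·c ≈ 1721.28 km.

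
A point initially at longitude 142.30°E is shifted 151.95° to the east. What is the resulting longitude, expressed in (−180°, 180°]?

65.75°W

Start at +142.30°; shift +151.95° → +294.25°.
+294.25° lies outside (−180°, 180°]; subtract 360° → -65.75°.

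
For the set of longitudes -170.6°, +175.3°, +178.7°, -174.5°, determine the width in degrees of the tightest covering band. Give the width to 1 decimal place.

14.1°

Sort the longitudes: -174.5°, -170.6°, +175.3°, +178.7°.
Eastward gaps between consecutive values (wrapping around): 3.9°, 345.9°, 3.4°, 6.8°.
Largest gap = 345.9° ⇒ minimal covering band is its complement: 360° − 345.9° = 14.1°.
Band runs from +175.3° eastward to -170.6°, crossing the antimeridian.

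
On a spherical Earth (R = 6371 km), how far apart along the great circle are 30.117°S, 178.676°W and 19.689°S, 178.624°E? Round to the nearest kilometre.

Δλ = 178.624 − -178.676 = 357.300°; wrapped into (−180°, 180°]: -2.700°.
Δφ = -19.689 − -30.117 = 10.428°.
a = sin²(Δφ/2) + cos φ₁ · cos φ₂ · sin²(Δλ/2) = 0.008710.
c = 2·atan2(√a, √(1−a)) = 0.18693 rad → d = 6371·c ≈ 1190.94 km.

1191 km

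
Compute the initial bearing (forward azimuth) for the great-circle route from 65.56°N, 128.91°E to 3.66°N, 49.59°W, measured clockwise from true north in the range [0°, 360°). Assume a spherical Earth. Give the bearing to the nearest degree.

358°

Δλ = -49.59 − 128.91 = -178.50°.
θ = atan2( sin Δλ · cos φ₂ , cos φ₁ · sin φ₂ − sin φ₁ · cos φ₂ · cos Δλ )
  = atan2(-0.02612, 0.93464) = -1.601° → normalised to [0°, 360°): 358.399°.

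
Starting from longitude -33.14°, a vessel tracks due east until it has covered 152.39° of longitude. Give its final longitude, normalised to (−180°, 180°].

Start at -33.14°; shift +152.39° → +119.25°.
+119.25° already lies in (−180°, 180°].

+119.25°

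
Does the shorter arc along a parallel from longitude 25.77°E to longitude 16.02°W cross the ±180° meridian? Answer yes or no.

Signed shortest Δλ = ((-16.02 − 25.77 + 180) mod 360) − 180 = -41.79°.
Going west by 41.79° from +25.77° reaches -16.02° without touching 180°.

No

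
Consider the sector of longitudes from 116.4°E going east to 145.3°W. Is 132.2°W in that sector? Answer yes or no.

Band width going east from +116.4° to -145.3°: ((-145.3 − 116.4) mod 360) = 98.3°.
Offset of -132.2° east of the west edge: ((-132.2 − 116.4) mod 360) = 111.4°.
111.4° > 98.3° ⇒ outside.

No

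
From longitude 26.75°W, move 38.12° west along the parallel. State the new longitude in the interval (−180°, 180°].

Start at -26.75°; shift −38.12° → -64.87°.
-64.87° already lies in (−180°, 180°].

64.87°W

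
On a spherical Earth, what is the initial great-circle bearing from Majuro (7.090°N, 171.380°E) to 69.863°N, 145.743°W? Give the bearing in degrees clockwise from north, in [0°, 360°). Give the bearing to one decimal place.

Δλ = -145.743 − 171.380 = -317.123°; wrapped into (−180°, 180°]: 42.877°.
θ = atan2( sin Δλ · cos φ₂ , cos φ₁ · sin φ₂ − sin φ₁ · cos φ₂ · cos Δλ )
  = atan2(0.23425, 0.90055) = 14.580° → normalised to [0°, 360°): 14.580°.

14.6°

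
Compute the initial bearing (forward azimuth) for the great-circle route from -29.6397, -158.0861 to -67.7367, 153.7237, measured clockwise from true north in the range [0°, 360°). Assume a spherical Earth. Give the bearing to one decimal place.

Δλ = 153.7237 − -158.0861 = 311.8098°; wrapped into (−180°, 180°]: -48.1902°.
θ = atan2( sin Δλ · cos φ₂ , cos φ₁ · sin φ₂ − sin φ₁ · cos φ₂ · cos Δλ )
  = atan2(-0.28239, -0.67945) = -157.431° → normalised to [0°, 360°): 202.569°.

202.6°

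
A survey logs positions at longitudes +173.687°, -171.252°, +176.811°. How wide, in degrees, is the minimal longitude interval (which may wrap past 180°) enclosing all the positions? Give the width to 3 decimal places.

15.061°

Sort the longitudes: -171.252°, +173.687°, +176.811°.
Eastward gaps between consecutive values (wrapping around): 344.939°, 3.124°, 11.937°.
Largest gap = 344.939° ⇒ minimal covering band is its complement: 360° − 344.939° = 15.061°.
Band runs from +173.687° eastward to -171.252°, crossing the antimeridian.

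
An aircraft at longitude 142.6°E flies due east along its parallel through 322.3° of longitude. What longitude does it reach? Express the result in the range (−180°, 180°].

104.9°E

Start at +142.6°; shift +322.3° → +464.9°.
+464.9° lies outside (−180°, 180°]; subtract 360° → +104.9°.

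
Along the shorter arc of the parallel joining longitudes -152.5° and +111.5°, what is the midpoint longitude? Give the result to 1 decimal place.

Signed shortest Δλ from -152.5° to +111.5° is -96.0°.
Midpoint longitude = -152.5° + (-96.0°)/2 = -152.5° − 48.0° = -200.5°.
Normalise into (−180°, 180°]: +159.5°.
(The naïve average (-152.5 + +111.5)/2 = -20.5° is on the wrong side of the globe.)

+159.5°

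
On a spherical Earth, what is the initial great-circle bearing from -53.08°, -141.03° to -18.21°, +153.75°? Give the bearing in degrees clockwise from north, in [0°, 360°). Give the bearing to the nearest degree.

279°

Δλ = 153.75 − -141.03 = 294.78°; wrapped into (−180°, 180°]: -65.22°.
θ = atan2( sin Δλ · cos φ₂ , cos φ₁ · sin φ₂ − sin φ₁ · cos φ₂ · cos Δλ )
  = atan2(-0.86245, 0.13059) = -81.390° → normalised to [0°, 360°): 278.610°.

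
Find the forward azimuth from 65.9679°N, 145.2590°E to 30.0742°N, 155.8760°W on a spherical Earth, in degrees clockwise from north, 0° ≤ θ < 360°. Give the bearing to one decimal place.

105.4°

Δλ = -155.8760 − 145.2590 = -301.1350°; wrapped into (−180°, 180°]: 58.8650°.
θ = atan2( sin Δλ · cos φ₂ , cos φ₁ · sin φ₂ − sin φ₁ · cos φ₂ · cos Δλ )
  = atan2(0.74072, -0.20458) = 105.440° → normalised to [0°, 360°): 105.440°.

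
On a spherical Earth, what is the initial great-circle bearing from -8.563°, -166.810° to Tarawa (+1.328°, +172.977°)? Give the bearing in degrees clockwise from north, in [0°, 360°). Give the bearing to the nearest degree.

295°

Δλ = 172.977 − -166.810 = 339.787°; wrapped into (−180°, 180°]: -20.213°.
θ = atan2( sin Δλ · cos φ₂ , cos φ₁ · sin φ₂ − sin φ₁ · cos φ₂ · cos Δλ )
  = atan2(-0.34542, 0.16261) = -64.791° → normalised to [0°, 360°): 295.209°.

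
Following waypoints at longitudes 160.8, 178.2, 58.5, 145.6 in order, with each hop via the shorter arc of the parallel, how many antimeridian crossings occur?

0

Leg 1: +160.8° → +178.2°, shortest Δλ = 17.4° (east) — does not cross 180°.
Leg 2: +178.2° → +58.5°, shortest Δλ = -119.7° (west) — does not cross 180°.
Leg 3: +58.5° → +145.6°, shortest Δλ = 87.1° (east) — does not cross 180°.
Total crossings: 0.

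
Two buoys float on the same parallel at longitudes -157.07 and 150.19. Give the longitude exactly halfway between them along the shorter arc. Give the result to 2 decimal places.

Signed shortest Δλ from -157.07° to +150.19° is -52.74°.
Midpoint longitude = -157.07° + (-52.74°)/2 = -157.07° − 26.37° = -183.44°.
Normalise into (−180°, 180°]: +176.56°.
(The naïve average (-157.07 + +150.19)/2 = -3.44° is on the wrong side of the globe.)

+176.56°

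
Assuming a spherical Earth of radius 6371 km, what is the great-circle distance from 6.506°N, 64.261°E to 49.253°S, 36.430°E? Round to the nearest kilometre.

6762 km

Δλ = 36.430 − 64.261 = -27.831°.
Δφ = -49.253 − 6.506 = -55.759°.
a = sin²(Δφ/2) + cos φ₁ · cos φ₂ · sin²(Δλ/2) = 0.256170.
c = 2·atan2(√a, √(1−a)) = 1.06139 rad → d = 6371·c ≈ 6762.11 km.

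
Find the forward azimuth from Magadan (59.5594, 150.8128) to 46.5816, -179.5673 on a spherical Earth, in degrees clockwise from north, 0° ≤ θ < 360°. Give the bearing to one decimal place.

Δλ = -179.5673 − 150.8128 = -330.3801°; wrapped into (−180°, 180°]: 29.6199°.
θ = atan2( sin Δλ · cos φ₂ , cos φ₁ · sin φ₂ − sin φ₁ · cos φ₂ · cos Δλ )
  = atan2(0.33970, -0.14714) = 113.419° → normalised to [0°, 360°): 113.419°.

113.4°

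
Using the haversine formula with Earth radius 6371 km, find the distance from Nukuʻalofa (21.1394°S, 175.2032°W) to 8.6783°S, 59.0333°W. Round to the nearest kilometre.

Δλ = -59.0333 − -175.2032 = 116.1699°.
Δφ = -8.6783 − -21.1394 = 12.4611°.
a = sin²(Δφ/2) + cos φ₁ · cos φ₂ · sin²(Δλ/2) = 0.676115.
c = 2·atan2(√a, √(1−a)) = 1.93075 rad → d = 6371·c ≈ 12300.80 km.

12301 km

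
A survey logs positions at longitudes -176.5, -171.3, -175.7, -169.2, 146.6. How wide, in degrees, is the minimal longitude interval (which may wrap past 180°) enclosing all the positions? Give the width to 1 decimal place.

Sort the longitudes: -176.5°, -175.7°, -171.3°, -169.2°, +146.6°.
Eastward gaps between consecutive values (wrapping around): 0.8°, 4.4°, 2.1°, 315.8°, 36.9°.
Largest gap = 315.8° ⇒ minimal covering band is its complement: 360° − 315.8° = 44.2°.
Band runs from +146.6° eastward to -169.2°, crossing the antimeridian.

44.2°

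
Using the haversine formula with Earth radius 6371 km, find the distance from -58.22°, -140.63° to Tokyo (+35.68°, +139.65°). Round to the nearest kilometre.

12765 km

Δλ = 139.65 − -140.63 = 280.28°; wrapped into (−180°, 180°]: -79.72°.
Δφ = 35.68 − -58.22 = 93.90°.
a = sin²(Δφ/2) + cos φ₁ · cos φ₂ · sin²(Δλ/2) = 0.709735.
c = 2·atan2(√a, √(1−a)) = 2.00366 rad → d = 6371·c ≈ 12765.30 km.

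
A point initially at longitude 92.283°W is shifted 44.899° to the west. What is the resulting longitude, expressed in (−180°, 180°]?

137.182°W

Start at -92.283°; shift −44.899° → -137.182°.
-137.182° already lies in (−180°, 180°].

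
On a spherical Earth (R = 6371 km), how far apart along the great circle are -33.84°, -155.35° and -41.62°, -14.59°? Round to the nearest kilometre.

10716 km

Δλ = -14.59 − -155.35 = 140.76°.
Δφ = -41.62 − -33.84 = -7.78°.
a = sin²(Δφ/2) + cos φ₁ · cos φ₂ · sin²(Δλ/2) = 0.555520.
c = 2·atan2(√a, √(1−a)) = 1.68206 rad → d = 6371·c ≈ 10716.43 km.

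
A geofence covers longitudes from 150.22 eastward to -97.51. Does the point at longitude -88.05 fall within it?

No

Band width going east from +150.22° to -97.51°: ((-97.51 − 150.22) mod 360) = 112.27°.
Offset of -88.05° east of the west edge: ((-88.05 − 150.22) mod 360) = 121.73°.
121.73° > 112.27° ⇒ outside.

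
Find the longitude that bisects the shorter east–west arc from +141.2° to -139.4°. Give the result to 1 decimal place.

Signed shortest Δλ from +141.2° to -139.4° is +79.4°.
Midpoint longitude = +141.2° + (+79.4°)/2 = +141.2° + 39.7° = +180.9°.
Normalise into (−180°, 180°]: -179.1°.
(The naïve average (+141.2 + -139.4)/2 = 0.9° is on the wrong side of the globe.)

-179.1°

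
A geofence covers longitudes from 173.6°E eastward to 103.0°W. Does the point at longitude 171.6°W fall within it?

Yes

Band width going east from +173.6° to -103.0°: ((-103.0 − 173.6) mod 360) = 83.4°.
Offset of -171.6° east of the west edge: ((-171.6 − 173.6) mod 360) = 14.8°.
14.8° ≤ 83.4° ⇒ inside.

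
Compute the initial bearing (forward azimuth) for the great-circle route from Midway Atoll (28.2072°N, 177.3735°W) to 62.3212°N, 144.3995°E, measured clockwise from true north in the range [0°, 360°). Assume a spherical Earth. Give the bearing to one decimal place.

334.7°

Δλ = 144.3995 − -177.3735 = 321.7730°; wrapped into (−180°, 180°]: -38.2270°.
θ = atan2( sin Δλ · cos φ₂ , cos φ₁ · sin φ₂ − sin φ₁ · cos φ₂ · cos Δλ )
  = atan2(-0.28743, 0.60792) = -25.305° → normalised to [0°, 360°): 334.695°.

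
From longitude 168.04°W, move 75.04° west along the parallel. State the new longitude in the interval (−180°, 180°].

116.92°E

Start at -168.04°; shift −75.04° → -243.08°.
-243.08° lies outside (−180°, 180°]; add 360° → +116.92°.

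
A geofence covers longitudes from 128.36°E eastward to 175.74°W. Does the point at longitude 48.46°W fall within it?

No

Band width going east from +128.36° to -175.74°: ((-175.74 − 128.36) mod 360) = 55.90°.
Offset of -48.46° east of the west edge: ((-48.46 − 128.36) mod 360) = 183.18°.
183.18° > 55.90° ⇒ outside.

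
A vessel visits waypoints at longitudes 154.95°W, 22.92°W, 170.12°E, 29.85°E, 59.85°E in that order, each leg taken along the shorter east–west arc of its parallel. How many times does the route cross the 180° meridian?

1

Leg 1: -154.95° → -22.92°, shortest Δλ = 132.03° (east) — does not cross 180°.
Leg 2: -22.92° → +170.12°, shortest Δλ = -166.96° (west) — crosses 180°.
Leg 3: +170.12° → +29.85°, shortest Δλ = -140.27° (west) — does not cross 180°.
Leg 4: +29.85° → +59.85°, shortest Δλ = 30.0° (east) — does not cross 180°.
Total crossings: 1.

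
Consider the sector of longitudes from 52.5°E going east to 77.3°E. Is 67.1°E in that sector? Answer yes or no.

Yes

Band width going east from +52.5° to +77.3°: ((77.3 − 52.5) mod 360) = 24.8°.
Offset of +67.1° east of the west edge: ((67.1 − 52.5) mod 360) = 14.6°.
14.6° ≤ 24.8° ⇒ inside.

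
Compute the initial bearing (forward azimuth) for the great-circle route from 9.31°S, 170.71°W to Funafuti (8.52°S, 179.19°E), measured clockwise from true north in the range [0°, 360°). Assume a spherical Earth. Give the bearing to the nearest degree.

Δλ = 179.19 − -170.71 = 349.90°; wrapped into (−180°, 180°]: -10.10°.
θ = atan2( sin Δλ · cos φ₂ , cos φ₁ · sin φ₂ − sin φ₁ · cos φ₂ · cos Δλ )
  = atan2(-0.17343, 0.01131) = -86.269° → normalised to [0°, 360°): 273.731°.

274°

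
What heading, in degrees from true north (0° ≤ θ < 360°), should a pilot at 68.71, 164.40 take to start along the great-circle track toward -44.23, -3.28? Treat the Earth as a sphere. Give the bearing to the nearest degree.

339°

Δλ = -3.28 − 164.40 = -167.68°.
θ = atan2( sin Δλ · cos φ₂ , cos φ₁ · sin φ₂ − sin φ₁ · cos φ₂ · cos Δλ )
  = atan2(-0.15289, 0.39900) = -20.966° → normalised to [0°, 360°): 339.034°.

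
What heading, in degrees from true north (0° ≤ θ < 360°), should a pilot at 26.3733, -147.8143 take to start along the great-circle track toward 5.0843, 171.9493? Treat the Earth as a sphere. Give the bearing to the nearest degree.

248°

Δλ = 171.9493 − -147.8143 = 319.7636°; wrapped into (−180°, 180°]: -40.2364°.
θ = atan2( sin Δλ · cos φ₂ , cos φ₁ · sin φ₂ − sin φ₁ · cos φ₂ · cos Δλ )
  = atan2(-0.64340, -0.25838) = -111.879° → normalised to [0°, 360°): 248.121°.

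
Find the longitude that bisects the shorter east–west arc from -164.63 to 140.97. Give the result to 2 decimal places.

Signed shortest Δλ from -164.63° to +140.97° is -54.40°.
Midpoint longitude = -164.63° + (-54.40°)/2 = -164.63° − 27.20° = -191.83°.
Normalise into (−180°, 180°]: +168.17°.
(The naïve average (-164.63 + +140.97)/2 = -11.83° is on the wrong side of the globe.)

+168.17°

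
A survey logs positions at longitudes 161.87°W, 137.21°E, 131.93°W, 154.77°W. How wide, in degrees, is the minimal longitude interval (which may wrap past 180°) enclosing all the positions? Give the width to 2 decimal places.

Sort the longitudes: -161.87°, -154.77°, -131.93°, +137.21°.
Eastward gaps between consecutive values (wrapping around): 7.10°, 22.84°, 269.14°, 60.92°.
Largest gap = 269.14° ⇒ minimal covering band is its complement: 360° − 269.14° = 90.86°.
Band runs from +137.21° eastward to -131.93°, crossing the antimeridian.

90.86°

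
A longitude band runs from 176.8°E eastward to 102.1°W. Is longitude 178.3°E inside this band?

Yes

Band width going east from +176.8° to -102.1°: ((-102.1 − 176.8) mod 360) = 81.1°.
Offset of +178.3° east of the west edge: ((178.3 − 176.8) mod 360) = 1.5°.
1.5° ≤ 81.1° ⇒ inside.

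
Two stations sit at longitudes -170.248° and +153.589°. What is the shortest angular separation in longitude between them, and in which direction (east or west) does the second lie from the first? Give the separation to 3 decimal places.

Raw difference: 153.589 − -170.248 = 323.837°.
Normalise into (−180°, 180°]: 323.837° − 360° = -36.163°.
Negative ⇒ the second point lies to the west; separation 36.163°.

36.163° west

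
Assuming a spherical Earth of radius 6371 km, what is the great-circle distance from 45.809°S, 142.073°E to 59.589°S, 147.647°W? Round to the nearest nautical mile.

Δλ = -147.647 − 142.073 = -289.720°; wrapped into (−180°, 180°]: 70.280°.
Δφ = -59.589 − -45.809 = -13.780°.
a = sin²(Δφ/2) + cos φ₁ · cos φ₂ · sin²(Δλ/2) = 0.131285.
c = 2·atan2(√a, √(1−a)) = 0.74154 rad → d = 6371·c ≈ 4724.35 km ≈ 2550.95 nmi.

2551 nmi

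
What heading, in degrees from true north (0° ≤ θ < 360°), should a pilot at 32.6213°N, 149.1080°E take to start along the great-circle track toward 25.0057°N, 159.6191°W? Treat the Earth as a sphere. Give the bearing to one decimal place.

85.9°

Δλ = -159.6191 − 149.1080 = -308.7271°; wrapped into (−180°, 180°]: 51.2729°.
θ = atan2( sin Δλ · cos φ₂ , cos φ₁ · sin φ₂ − sin φ₁ · cos φ₂ · cos Δλ )
  = atan2(0.70701, 0.05038) = 85.924° → normalised to [0°, 360°): 85.924°.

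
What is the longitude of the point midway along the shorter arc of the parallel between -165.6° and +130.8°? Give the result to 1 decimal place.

+162.6°

Signed shortest Δλ from -165.6° to +130.8° is -63.6°.
Midpoint longitude = -165.6° + (-63.6°)/2 = -165.6° − 31.8° = -197.4°.
Normalise into (−180°, 180°]: +162.6°.
(The naïve average (-165.6 + +130.8)/2 = -17.4° is on the wrong side of the globe.)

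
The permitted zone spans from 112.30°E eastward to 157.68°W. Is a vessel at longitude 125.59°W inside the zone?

Band width going east from +112.30° to -157.68°: ((-157.68 − 112.30) mod 360) = 90.02°.
Offset of -125.59° east of the west edge: ((-125.59 − 112.30) mod 360) = 122.11°.
122.11° > 90.02° ⇒ outside.

No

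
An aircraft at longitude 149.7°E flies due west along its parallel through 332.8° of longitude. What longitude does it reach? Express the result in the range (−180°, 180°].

176.9°E

Start at +149.7°; shift −332.8° → -183.1°.
-183.1° lies outside (−180°, 180°]; add 360° → +176.9°.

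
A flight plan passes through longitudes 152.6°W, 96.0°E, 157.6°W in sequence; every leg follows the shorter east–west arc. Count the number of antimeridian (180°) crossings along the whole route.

Leg 1: -152.6° → +96.0°, shortest Δλ = -111.4° (west) — crosses 180°.
Leg 2: +96.0° → -157.6°, shortest Δλ = 106.4° (east) — crosses 180°.
Total crossings: 2.

2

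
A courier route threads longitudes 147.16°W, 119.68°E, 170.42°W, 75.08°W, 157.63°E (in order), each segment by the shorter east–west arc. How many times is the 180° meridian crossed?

Leg 1: -147.16° → +119.68°, shortest Δλ = -93.16° (west) — crosses 180°.
Leg 2: +119.68° → -170.42°, shortest Δλ = 69.9° (east) — crosses 180°.
Leg 3: -170.42° → -75.08°, shortest Δλ = 95.34° (east) — does not cross 180°.
Leg 4: -75.08° → +157.63°, shortest Δλ = -127.29° (west) — crosses 180°.
Total crossings: 3.

3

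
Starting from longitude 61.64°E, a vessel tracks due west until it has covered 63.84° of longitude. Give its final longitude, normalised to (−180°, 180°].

Start at +61.64°; shift −63.84° → -2.20°.
-2.20° already lies in (−180°, 180°].

2.20°W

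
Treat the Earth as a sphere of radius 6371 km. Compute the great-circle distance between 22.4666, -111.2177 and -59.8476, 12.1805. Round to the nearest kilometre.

13996 km

Δλ = 12.1805 − -111.2177 = 123.3982°.
Δφ = -59.8476 − 22.4666 = -82.3142°.
a = sin²(Δφ/2) + cos φ₁ · cos φ₂ · sin²(Δλ/2) = 0.792973.
c = 2·atan2(√a, √(1−a)) = 2.19684 rad → d = 6371·c ≈ 13996.09 km.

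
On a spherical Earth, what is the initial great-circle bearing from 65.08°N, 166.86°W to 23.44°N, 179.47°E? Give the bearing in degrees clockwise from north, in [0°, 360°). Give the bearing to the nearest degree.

199°

Δλ = 179.47 − -166.86 = 346.33°; wrapped into (−180°, 180°]: -13.67°.
θ = atan2( sin Δλ · cos φ₂ , cos φ₁ · sin φ₂ − sin φ₁ · cos φ₂ · cos Δλ )
  = atan2(-0.21683, -0.64088) = -161.308° → normalised to [0°, 360°): 198.692°.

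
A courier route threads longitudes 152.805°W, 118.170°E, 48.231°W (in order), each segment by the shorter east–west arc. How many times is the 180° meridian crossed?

1

Leg 1: -152.805° → +118.170°, shortest Δλ = -89.025° (west) — crosses 180°.
Leg 2: +118.170° → -48.231°, shortest Δλ = -166.401° (west) — does not cross 180°.
Total crossings: 1.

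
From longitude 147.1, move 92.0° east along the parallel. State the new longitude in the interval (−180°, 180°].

-120.9°

Start at +147.1°; shift +92.0° → +239.1°.
+239.1° lies outside (−180°, 180°]; subtract 360° → -120.9°.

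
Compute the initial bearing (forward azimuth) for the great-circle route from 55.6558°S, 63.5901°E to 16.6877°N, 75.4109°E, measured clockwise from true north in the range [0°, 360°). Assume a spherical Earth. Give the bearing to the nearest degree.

Δλ = 75.4109 − 63.5901 = 11.8208°.
θ = atan2( sin Δλ · cos φ₂ , cos φ₁ · sin φ₂ − sin φ₁ · cos φ₂ · cos Δλ )
  = atan2(0.19622, 0.93612) = 11.839° → normalised to [0°, 360°): 11.839°.

12°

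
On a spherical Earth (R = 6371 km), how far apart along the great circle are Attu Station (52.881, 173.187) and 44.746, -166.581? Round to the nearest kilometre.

1727 km

Δλ = -166.581 − 173.187 = -339.768°; wrapped into (−180°, 180°]: 20.232°.
Δφ = 44.746 − 52.881 = -8.135°.
a = sin²(Δφ/2) + cos φ₁ · cos φ₂ · sin²(Δλ/2) = 0.018254.
c = 2·atan2(√a, √(1−a)) = 0.27104 rad → d = 6371·c ≈ 1726.81 km.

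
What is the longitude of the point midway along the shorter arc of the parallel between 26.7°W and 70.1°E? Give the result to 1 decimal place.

Signed shortest Δλ from -26.7° to +70.1° is +96.8°.
Midpoint longitude = -26.7° + (+96.8°)/2 = -26.7° + 48.4° = +21.7°.

21.7°E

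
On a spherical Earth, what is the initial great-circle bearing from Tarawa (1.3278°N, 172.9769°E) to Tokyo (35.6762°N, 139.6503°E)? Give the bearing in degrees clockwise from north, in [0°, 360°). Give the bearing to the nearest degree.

Δλ = 139.6503 − 172.9769 = -33.3266°.
θ = atan2( sin Δλ · cos φ₂ , cos φ₁ · sin φ₂ − sin φ₁ · cos φ₂ · cos Δλ )
  = atan2(-0.44630, 0.56732) = -38.192° → normalised to [0°, 360°): 321.808°.

322°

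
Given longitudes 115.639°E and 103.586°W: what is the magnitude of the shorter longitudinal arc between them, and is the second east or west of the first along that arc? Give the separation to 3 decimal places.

Raw difference: -103.586 − 115.639 = -219.225°.
Normalise into (−180°, 180°]: -219.225° + 360° = 140.775°.
Positive ⇒ the second point lies to the east; separation 140.775°.

140.775° east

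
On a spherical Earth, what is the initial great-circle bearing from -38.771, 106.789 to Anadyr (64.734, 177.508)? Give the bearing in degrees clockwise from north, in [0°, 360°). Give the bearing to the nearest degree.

27°

Δλ = 177.508 − 106.789 = 70.719°.
θ = atan2( sin Δλ · cos φ₂ , cos φ₁ · sin φ₂ − sin φ₁ · cos φ₂ · cos Δλ )
  = atan2(0.40288, 0.79333) = 26.923° → normalised to [0°, 360°): 26.923°.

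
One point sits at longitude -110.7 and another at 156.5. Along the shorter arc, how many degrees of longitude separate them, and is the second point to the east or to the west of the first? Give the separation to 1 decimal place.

92.8° west

Raw difference: 156.5 − -110.7 = 267.2°.
Normalise into (−180°, 180°]: 267.2° − 360° = -92.8°.
Negative ⇒ the second point lies to the west; separation 92.8°.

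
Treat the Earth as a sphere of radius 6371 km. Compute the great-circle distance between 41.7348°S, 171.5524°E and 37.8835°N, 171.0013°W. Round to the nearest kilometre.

9028 km

Δλ = -171.0013 − 171.5524 = -342.5537°; wrapped into (−180°, 180°]: 17.4463°.
Δφ = 37.8835 − -41.7348 = 79.6183°.
a = sin²(Δφ/2) + cos φ₁ · cos φ₂ · sin²(Δλ/2) = 0.423444.
c = 2·atan2(√a, √(1−a)) = 1.41708 rad → d = 6371·c ≈ 9028.22 km.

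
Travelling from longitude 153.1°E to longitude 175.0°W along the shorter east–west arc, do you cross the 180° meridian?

Naïve |-175.0 − 153.1| = 328.1° > 180°, so the shorter arc goes the other way round — across 180°.
Signed shortest Δλ = ((-175.0 − 153.1 + 180) mod 360) − 180 = 31.9°.
Going east by 31.9° from +153.1° passes through 180° before reaching -175.0°.

Yes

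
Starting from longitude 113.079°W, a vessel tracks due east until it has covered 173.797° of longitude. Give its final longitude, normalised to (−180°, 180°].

Start at -113.079°; shift +173.797° → +60.718°.
+60.718° already lies in (−180°, 180°].

60.718°E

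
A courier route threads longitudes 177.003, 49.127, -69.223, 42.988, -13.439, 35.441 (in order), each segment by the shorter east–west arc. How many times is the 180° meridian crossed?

0

Leg 1: +177.003° → +49.127°, shortest Δλ = -127.876° (west) — does not cross 180°.
Leg 2: +49.127° → -69.223°, shortest Δλ = -118.35° (west) — does not cross 180°.
Leg 3: -69.223° → +42.988°, shortest Δλ = 112.211° (east) — does not cross 180°.
Leg 4: +42.988° → -13.439°, shortest Δλ = -56.427° (west) — does not cross 180°.
Leg 5: -13.439° → +35.441°, shortest Δλ = 48.88° (east) — does not cross 180°.
Total crossings: 0.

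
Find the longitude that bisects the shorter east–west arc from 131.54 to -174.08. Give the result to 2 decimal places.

+158.73°

Signed shortest Δλ from +131.54° to -174.08° is +54.38°.
Midpoint longitude = +131.54° + (+54.38°)/2 = +131.54° + 27.19° = +158.73°.
(The naïve average (+131.54 + -174.08)/2 = -21.27° is on the wrong side of the globe.)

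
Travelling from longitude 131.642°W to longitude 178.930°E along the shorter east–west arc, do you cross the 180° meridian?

Yes

Naïve |178.930 − -131.642| = 310.572° > 180°, so the shorter arc goes the other way round — across 180°.
Signed shortest Δλ = ((178.930 − -131.642 + 180) mod 360) − 180 = -49.428°.
Going west by 49.428° from -131.642° passes through 180° before reaching +178.930°.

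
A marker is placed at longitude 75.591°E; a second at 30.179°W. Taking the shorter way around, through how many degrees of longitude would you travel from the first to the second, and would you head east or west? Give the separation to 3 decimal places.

Raw difference: -30.179 − 75.591 = -105.77°.
Normalise into (−180°, 180°]: -105.77° stays -105.77°.
Negative ⇒ the second point lies to the west; separation 105.770°.

105.770° west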